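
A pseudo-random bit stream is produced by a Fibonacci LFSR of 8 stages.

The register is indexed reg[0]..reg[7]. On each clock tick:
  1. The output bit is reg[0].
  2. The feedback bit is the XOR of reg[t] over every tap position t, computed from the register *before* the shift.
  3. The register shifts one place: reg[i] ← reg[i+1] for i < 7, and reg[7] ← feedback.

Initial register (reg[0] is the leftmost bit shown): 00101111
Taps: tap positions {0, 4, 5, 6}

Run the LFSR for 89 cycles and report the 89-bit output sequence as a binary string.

tick  register→output (feedback)
  0  00101111→0 (1)
  1  01011111→0 (1)
  2  10111111→1 (0)
  3  01111110→0 (1)
  4  11111101→1 (1)
  5  11111011→1 (1)
  6  11110111→1 (1)
  7  11101111→1 (0)
  8  11011110→1 (0)
  9  10111100→1 (1)
 10  01111001→0 (1)
 11  11110011→1 (0)
 12  11100110→1 (1)
 13  11001101→1 (1)
 14  10011011→1 (1)
 15  00110111→0 (0)
 16  01101110→0 (1)
 17  11011101→1 (1)
 18  10111011→1 (1)
 19  01110111→0 (0)
 20  11101110→1 (0)
 21  11011100→1 (1)
 22  10111001→1 (0)
 23  01110010→0 (1)
 24  11100101→1 (0)
 25  11001010→1 (1)
 26  10010101→1 (0)
 27  00101010→0 (0)
 28  01010100→0 (1)
 29  10101001→1 (0)
 30  01010010→0 (1)
 31  10100101→1 (0)
 32  01001010→0 (0)
 33  10010100→1 (0)
 34  00101000→0 (1)
 35  01010001→0 (0)
 36  10100010→1 (0)
 37  01000100→0 (1)
 38  10001001→1 (0)
 39  00010010→0 (1)
 40  00100101→0 (1)
 41  01001011→0 (0)
 42  10010110→1 (1)
 43  00101101→0 (0)
 44  01011010→0 (0)
 45  10110100→1 (0)
 46  01101000→0 (1)
 47  11010001→1 (1)
 48  10100011→1 (0)
 49  01000110→0 (0)
 50  10001100→1 (1)
 51  00011001→0 (1)
 52  00110011→0 (1)
 53  01100111→0 (0)
 54  11001110→1 (0)
 55  10011100→1 (1)
 56  00111001→0 (1)
 57  01110011→0 (1)
 58  11100111→1 (1)
 59  11001111→1 (0)
 60  10011110→1 (0)
 61  00111100→0 (0)
 62  01111000→0 (1)
 63  11110001→1 (1)
 64  11100011→1 (0)
 65  11000110→1 (1)
 66  10001101→1 (1)
 67  00011011→0 (0)
 68  00110110→0 (0)
 69  01101100→0 (0)
 70  11011000→1 (0)
 71  10110000→1 (1)
 72  01100001→0 (0)
 73  11000010→1 (0)
 74  10000100→1 (0)
 75  00001000→0 (1)
 76  00010001→0 (0)
 77  00100010→0 (1)
 78  01000101→0 (1)
 79  10001011→1 (1)
 80  00010111→0 (0)
 81  00101110→0 (1)
 82  01011101→0 (0)
 83  10111010→1 (1)
 84  01110101→0 (1)
 85  11101011→1 (1)
 86  11010111→1 (1)
 87  10101111→1 (0)
 88  01011110→0 (1)

00101111110111100110111011100101010010100010010110100011001110011110001101100001000101110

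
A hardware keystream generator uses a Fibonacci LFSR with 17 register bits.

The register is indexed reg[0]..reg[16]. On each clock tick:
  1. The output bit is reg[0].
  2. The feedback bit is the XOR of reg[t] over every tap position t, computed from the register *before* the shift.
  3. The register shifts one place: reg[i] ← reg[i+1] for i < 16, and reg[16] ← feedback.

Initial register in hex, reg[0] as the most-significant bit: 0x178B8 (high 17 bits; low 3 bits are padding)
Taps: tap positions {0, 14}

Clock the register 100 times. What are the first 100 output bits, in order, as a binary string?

0001011110001011111101010110100011100110011110110001000100011110010000001001110010110110100111011110

k : reg_k → out_k, fb_k
0: 00010111100010111 → 0, fb=1
1: 00101111000101111 → 0, fb=1
2: 01011110001011111 → 0, fb=1
3: 10111100010111111 → 1, fb=0
4: 01111000101111110 → 0, fb=1
5: 11110001011111101 → 1, fb=0
6: 11100010111111010 → 1, fb=1
7: 11000101111110101 → 1, fb=0
8: 10001011111101010 → 1, fb=1
9: 00010111111010101 → 0, fb=1
10: 00101111110101011 → 0, fb=0
11: 01011111101010110 → 0, fb=1
12: 10111111010101101 → 1, fb=0
13: 01111110101011010 → 0, fb=0
14: 11111101010110100 → 1, fb=0
15: 11111010101101000 → 1, fb=1
16: 11110101011010001 → 1, fb=1
17: 11101010110100011 → 1, fb=1
18: 11010101101000111 → 1, fb=0
19: 10101011010001110 → 1, fb=0
20: 01010110100011100 → 0, fb=1
21: 10101101000111001 → 1, fb=1
22: 01011010001110011 → 0, fb=0
23: 10110100011100110 → 1, fb=0
24: 01101000111001100 → 0, fb=1
25: 11010001110011001 → 1, fb=1
26: 10100011100110011 → 1, fb=1
27: 01000111001100111 → 0, fb=1
28: 10001110011001111 → 1, fb=0
29: 00011100110011110 → 0, fb=1
30: 00111001100111101 → 0, fb=1
31: 01110011001111011 → 0, fb=0
32: 11100110011110110 → 1, fb=0
33: 11001100111101100 → 1, fb=0
34: 10011001111011000 → 1, fb=1
35: 00110011110110001 → 0, fb=0
36: 01100111101100010 → 0, fb=0
37: 11001111011000100 → 1, fb=0
38: 10011110110001000 → 1, fb=1
39: 00111101100010001 → 0, fb=0
40: 01111011000100010 → 0, fb=0
41: 11110110001000100 → 1, fb=0
42: 11101100010001000 → 1, fb=1
43: 11011000100010001 → 1, fb=1
44: 10110001000100011 → 1, fb=1
45: 01100010001000111 → 0, fb=1
46: 11000100010001111 → 1, fb=0
47: 10001000100011110 → 1, fb=0
48: 00010001000111100 → 0, fb=1
49: 00100010001111001 → 0, fb=0
50: 01000100011110010 → 0, fb=0
51: 10001000111100100 → 1, fb=0
52: 00010001111001000 → 0, fb=0
53: 00100011110010000 → 0, fb=0
54: 01000111100100000 → 0, fb=0
55: 10001111001000000 → 1, fb=1
56: 00011110010000001 → 0, fb=0
57: 00111100100000010 → 0, fb=0
58: 01111001000000100 → 0, fb=1
59: 11110010000001001 → 1, fb=1
60: 11100100000010011 → 1, fb=1
61: 11001000000100111 → 1, fb=0
62: 10010000001001110 → 1, fb=0
63: 00100000010011100 → 0, fb=1
64: 01000000100111001 → 0, fb=0
65: 10000001001110010 → 1, fb=1
66: 00000010011100101 → 0, fb=1
67: 00000100111001011 → 0, fb=0
68: 00001001110010110 → 0, fb=1
69: 00010011100101101 → 0, fb=1
70: 00100111001011011 → 0, fb=0
71: 01001110010110110 → 0, fb=1
72: 10011100101101101 → 1, fb=0
73: 00111001011011010 → 0, fb=0
74: 01110010110110100 → 0, fb=1
75: 11100101101101001 → 1, fb=1
76: 11001011011010011 → 1, fb=1
77: 10010110110100111 → 1, fb=0
78: 00101101101001110 → 0, fb=1
79: 01011011010011101 → 0, fb=1
80: 10110110100111011 → 1, fb=1
81: 01101101001110111 → 0, fb=1
82: 11011010011101111 → 1, fb=0
83: 10110100111011110 → 1, fb=0
84: 01101001110111100 → 0, fb=1
85: 11010011101111001 → 1, fb=1
86: 10100111011110011 → 1, fb=1
87: 01001110111100111 → 0, fb=1
88: 10011101111001111 → 1, fb=0
89: 00111011110011110 → 0, fb=1
90: 01110111100111101 → 0, fb=1
91: 11101111001111011 → 1, fb=1
92: 11011110011110111 → 1, fb=0
93: 10111100111101110 → 1, fb=0
94: 01111001111011100 → 0, fb=1
95: 11110011110111001 → 1, fb=1
96: 11100111101110011 → 1, fb=1
97: 11001111011100111 → 1, fb=0
98: 10011110111001110 → 1, fb=0
99: 00111101110011100 → 0, fb=1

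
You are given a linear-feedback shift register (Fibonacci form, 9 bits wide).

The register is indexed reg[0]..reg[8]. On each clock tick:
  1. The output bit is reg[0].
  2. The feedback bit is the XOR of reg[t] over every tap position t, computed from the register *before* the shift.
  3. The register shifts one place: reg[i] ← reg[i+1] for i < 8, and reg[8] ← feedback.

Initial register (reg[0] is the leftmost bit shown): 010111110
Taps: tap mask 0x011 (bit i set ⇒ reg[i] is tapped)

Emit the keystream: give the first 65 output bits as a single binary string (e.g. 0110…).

tick  register→output (feedback)
  0  010111110→0 (1)
  1  101111101→1 (0)
  2  011111010→0 (1)
  3  111110101→1 (0)
  4  111101010→1 (1)
  5  111010101→1 (0)
  6  110101010→1 (1)
  7  101010101→1 (0)
  8  010101010→0 (0)
  9  101010100→1 (0)
 10  010101000→0 (0)
 11  101010000→1 (0)
 12  010100000→0 (0)
 13  101000000→1 (1)
 14  010000001→0 (0)
 15  100000010→1 (1)
 16  000000101→0 (0)
 17  000001010→0 (0)
 18  000010100→0 (1)
 19  000101001→0 (0)
 20  001010010→0 (1)
 21  010100101→0 (0)
 22  101001010→1 (1)
 23  010010101→0 (1)
 24  100101011→1 (1)
 25  001010111→0 (1)
 26  010101111→0 (0)
 27  101011110→1 (0)
 28  010111100→0 (1)
 29  101111001→1 (0)
 30  011110010→0 (1)
 31  111100101→1 (1)
 32  111001011→1 (1)
 33  110010111→1 (0)
 34  100101110→1 (1)
 35  001011101→0 (1)
 36  010111011→0 (1)
 37  101110111→1 (0)
 38  011101110→0 (0)
 39  111011100→1 (0)
 40  110111000→1 (0)
 41  101110000→1 (0)
 42  011100000→0 (0)
 43  111000000→1 (1)
 44  110000001→1 (1)
 45  100000011→1 (1)
 46  000000111→0 (0)
 47  000001110→0 (0)
 48  000011100→0 (1)
 49  000111001→0 (1)
 50  001110011→0 (1)
 51  011100111→0 (0)
 52  111001110→1 (1)
 53  110011101→1 (0)
 54  100111010→1 (0)
 55  001110100→0 (1)
 56  011101001→0 (0)
 57  111010010→1 (0)
 58  110100100→1 (1)
 59  101001001→1 (1)
 60  010010011→0 (1)
 61  100100111→1 (1)
 62  001001111→0 (0)
 63  010011110→0 (1)
 64  100111101→1 (0)

01011111010101010000001010010101111001011101110000001110011101001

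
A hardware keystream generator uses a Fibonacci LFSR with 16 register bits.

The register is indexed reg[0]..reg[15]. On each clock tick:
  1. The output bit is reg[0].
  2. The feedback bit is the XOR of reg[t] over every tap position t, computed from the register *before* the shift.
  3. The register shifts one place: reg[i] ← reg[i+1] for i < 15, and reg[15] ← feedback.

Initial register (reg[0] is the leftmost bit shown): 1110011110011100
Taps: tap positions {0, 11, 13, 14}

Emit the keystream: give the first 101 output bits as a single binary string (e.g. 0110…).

11100111100111001011101111001001101010011100110100101110110101000000110000111101000001011101111111111

step | reg (before) | out | fb
   0 | 1110011110011100 | 1 | 1
   1 | 1100111100111001 | 1 | 0
   2 | 1001111001110010 | 1 | 1
   3 | 0011110011100101 | 0 | 1
   4 | 0111100111001011 | 0 | 1
   5 | 1111001110010111 | 1 | 0
   6 | 1110011100101110 | 1 | 1
   7 | 1100111001011101 | 1 | 1
   8 | 1001110010111011 | 1 | 1
   9 | 0011100101110111 | 0 | 1
  10 | 0111001011101111 | 0 | 0
  11 | 1110010111011110 | 1 | 0
  12 | 1100101110111100 | 1 | 1
  13 | 1001011101111001 | 1 | 0
  14 | 0010111011110010 | 0 | 0
  15 | 0101110111100100 | 0 | 1
  16 | 1011101111001001 | 1 | 1
  17 | 0111011110010011 | 0 | 0
  18 | 1110111100100110 | 1 | 1
  19 | 1101111001001101 | 1 | 0
  20 | 1011110010011010 | 1 | 1
  21 | 0111100100110101 | 0 | 0
  22 | 1111001001101010 | 1 | 0
  23 | 1110010011010100 | 1 | 1
  24 | 1100100110101001 | 1 | 1
  25 | 1001001101010011 | 1 | 1
  26 | 0010011010100111 | 0 | 0
  27 | 0100110101001110 | 0 | 0
  28 | 1001101010011100 | 1 | 1
  29 | 0011010100111001 | 0 | 1
  30 | 0110101001110011 | 0 | 0
  31 | 1101010011100110 | 1 | 1
  32 | 1010100111001101 | 1 | 0
  33 | 0101001110011010 | 0 | 0
  34 | 1010011100110100 | 1 | 1
  35 | 0100111001101001 | 0 | 0
  36 | 1001110011010010 | 1 | 1
  37 | 0011100110100101 | 0 | 1
  38 | 0111001101001011 | 0 | 1
  39 | 1110011010010111 | 1 | 0
  40 | 1100110100101110 | 1 | 1
  41 | 1001101001011101 | 1 | 1
  42 | 0011010010111011 | 0 | 0
  43 | 0110100101110110 | 0 | 1
  44 | 1101001011101101 | 1 | 0
  45 | 1010010111011010 | 1 | 1
  46 | 0100101110110101 | 0 | 0
  47 | 1001011101101010 | 1 | 0
  48 | 0010111011010100 | 0 | 0
  49 | 0101110110101000 | 0 | 0
  50 | 1011101101010000 | 1 | 0
  51 | 0111011010100000 | 0 | 0
  52 | 1110110101000000 | 1 | 1
  53 | 1101101010000001 | 1 | 1
  54 | 1011010100000011 | 1 | 0
  55 | 0110101000000110 | 0 | 0
  56 | 1101010000001100 | 1 | 0
  57 | 1010100000011000 | 1 | 0
  58 | 0101000000110000 | 0 | 1
  59 | 1010000001100001 | 1 | 1
  60 | 0100000011000011 | 0 | 1
  61 | 1000000110000111 | 1 | 1
  62 | 0000001100001111 | 0 | 0
  63 | 0000011000011110 | 0 | 1
  64 | 0000110000111101 | 0 | 0
  65 | 0001100001111010 | 0 | 0
  66 | 0011000011110100 | 0 | 0
  67 | 0110000111101000 | 0 | 0
  68 | 1100001111010000 | 1 | 0
  69 | 1000011110100000 | 1 | 1
  70 | 0000111101000001 | 0 | 0
  71 | 0001111010000010 | 0 | 1
  72 | 0011110100000101 | 0 | 1
  73 | 0111101000001011 | 0 | 1
  74 | 1111010000010111 | 1 | 0
  75 | 1110100000101110 | 1 | 1
  76 | 1101000001011101 | 1 | 1
  77 | 1010000010111011 | 1 | 1
  78 | 0100000101110111 | 0 | 1
  79 | 1000001011101111 | 1 | 1
  80 | 0000010111011111 | 0 | 1
  81 | 0000101110111111 | 0 | 1
  82 | 0001011101111111 | 0 | 1
  83 | 0010111011111111 | 0 | 1
  84 | 0101110111111111 | 0 | 1
  85 | 1011101111111111 | 1 | 0
  86 | 0111011111111110 | 0 | 1
  87 | 1110111111111101 | 1 | 1
  88 | 1101111111111011 | 1 | 1
  89 | 1011111111110111 | 1 | 0
  90 | 0111111111101110 | 0 | 0
  91 | 1111111111011100 | 1 | 1
  92 | 1111111110111001 | 1 | 0
  93 | 1111111101110010 | 1 | 1
  94 | 1111111011100101 | 1 | 0
  95 | 1111110111001010 | 1 | 0
  96 | 1111101110010100 | 1 | 1
  97 | 1111011100101001 | 1 | 1
  98 | 1110111001010011 | 1 | 1
  99 | 1101110010100111 | 1 | 1
 100 | 1011100101001111 | 1 | 1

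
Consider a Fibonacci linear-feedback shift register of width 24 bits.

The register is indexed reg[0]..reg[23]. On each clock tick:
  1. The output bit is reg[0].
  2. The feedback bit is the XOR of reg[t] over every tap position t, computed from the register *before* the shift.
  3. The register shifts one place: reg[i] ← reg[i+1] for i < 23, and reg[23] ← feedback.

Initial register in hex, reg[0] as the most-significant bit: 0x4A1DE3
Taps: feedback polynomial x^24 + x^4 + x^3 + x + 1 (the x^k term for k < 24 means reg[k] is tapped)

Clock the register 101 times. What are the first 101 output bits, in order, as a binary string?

step | reg (before) | out | fb
   0 | 010010100001110111100011 | 0 | 0
   1 | 100101000011101111000110 | 1 | 0
   2 | 001010000111011110001100 | 0 | 1
   3 | 010100001110111100011001 | 0 | 0
   4 | 101000011101111000110010 | 1 | 1
   5 | 010000111011110001100101 | 0 | 1
   6 | 100001110111100011001011 | 1 | 1
   7 | 000011101111000110010111 | 0 | 1
   8 | 000111011110001100101111 | 0 | 0
   9 | 001110111100011001011110 | 0 | 0
  10 | 011101111000110010111100 | 0 | 0
  11 | 111011110001100101111000 | 1 | 1
  12 | 110111100011001011110001 | 1 | 0
  13 | 101111000110010111100010 | 1 | 1
  14 | 011110001100101111000101 | 0 | 1
  15 | 111100011001011110001011 | 1 | 1
  16 | 111000110010111100010111 | 1 | 0
  17 | 110001100101111000101110 | 1 | 0
  18 | 100011001011110001011100 | 1 | 0
  19 | 000110010111100010111000 | 0 | 0
  20 | 001100101111000101110000 | 0 | 1
  21 | 011001011110001011100001 | 0 | 1
  22 | 110010111100010111000011 | 1 | 1
  23 | 100101111000101110000111 | 1 | 0
  24 | 001011110001011100001110 | 0 | 1
  25 | 010111100010111000011101 | 0 | 1
  26 | 101111000101110000111011 | 1 | 1
  27 | 011110001011100001110111 | 0 | 1
  28 | 111100010111000011101111 | 1 | 1
  29 | 111000101110000111011111 | 1 | 0
  30 | 110001011100001110111110 | 1 | 0
  31 | 100010111000011101111100 | 1 | 0
  32 | 000101110000111011111000 | 0 | 1
  33 | 001011100001110111110001 | 0 | 1
  34 | 010111000011101111100011 | 0 | 1
  35 | 101110000111011111000111 | 1 | 1
  36 | 011100001110111110001111 | 0 | 0
  37 | 111000011101111100011110 | 1 | 0
  38 | 110000111011111000111100 | 1 | 0
  39 | 100001110111110001111000 | 1 | 1
  40 | 000011101111100011110001 | 0 | 1
  41 | 000111011111000111100011 | 0 | 0
  42 | 001110111110001111000110 | 0 | 0
  43 | 011101111100011110001100 | 0 | 0
  44 | 111011111000111100011000 | 1 | 1
  45 | 110111110001111000110001 | 1 | 0
  46 | 101111100011110001100010 | 1 | 1
  47 | 011111000111100011000101 | 0 | 1
  48 | 111110001111000110001011 | 1 | 0
  49 | 111100011110001100010110 | 1 | 1
  50 | 111000111100011000101101 | 1 | 0
  51 | 110001111000110001011010 | 1 | 0
  52 | 100011110001100010110100 | 1 | 0
  53 | 000111100011000101101000 | 0 | 0
  54 | 001111000110001011010000 | 0 | 0
  55 | 011110001100010110100000 | 0 | 1
  56 | 111100011000101101000001 | 1 | 1
  57 | 111000110001011010000011 | 1 | 0
  58 | 110001100010110100000110 | 1 | 0
  59 | 100011000101101000001100 | 1 | 0
  60 | 000110001011010000011000 | 0 | 0
  61 | 001100010110100000110000 | 0 | 1
  62 | 011000101101000001100001 | 0 | 1
  63 | 110001011010000011000011 | 1 | 0
  64 | 100010110100000110000110 | 1 | 0
  65 | 000101101000001100001100 | 0 | 1
  66 | 001011010000011000011001 | 0 | 1
  67 | 010110100000110000110011 | 0 | 1
  68 | 101101000001100001100111 | 1 | 0
  69 | 011010000011000011001110 | 0 | 0
  70 | 110100000110000110011100 | 1 | 1
  71 | 101000001100001100111001 | 1 | 1
  72 | 010000011000011001110011 | 0 | 1
  73 | 100000110000110011100111 | 1 | 1
  74 | 000001100001100111001111 | 0 | 0
  75 | 000011000011001110011110 | 0 | 1
  76 | 000110000110011100111101 | 0 | 0
  77 | 001100001100111001111010 | 0 | 1
  78 | 011000011001110011110101 | 0 | 1
  79 | 110000110011100111101011 | 1 | 0
  80 | 100001100111001111010110 | 1 | 1
  81 | 000011001110011110101101 | 0 | 1
  82 | 000110011100111101011011 | 0 | 0
  83 | 001100111001111010110110 | 0 | 1
  84 | 011001110011110101101101 | 0 | 1
  85 | 110011100111101011011011 | 1 | 1
  86 | 100111001111010110110111 | 1 | 1
  87 | 001110011110101101101111 | 0 | 0
  88 | 011100111101011011011110 | 0 | 0
  89 | 111001111010110110111100 | 1 | 0
  90 | 110011110101101101111000 | 1 | 1
  91 | 100111101011011011110001 | 1 | 1
  92 | 001111010110110111100011 | 0 | 0
  93 | 011110101101101111000110 | 0 | 1
  94 | 111101011011011110001101 | 1 | 1
  95 | 111010110110111100011011 | 1 | 1
  96 | 110101101101111000110111 | 1 | 1
  97 | 101011011011110001101111 | 1 | 0
  98 | 010110110111100011011110 | 0 | 1
  99 | 101101101111000110111101 | 1 | 0
 100 | 011011011110001101111010 | 0 | 0

01001010000111011110001100101111000101110000111011111000111100011000101101000001100001100111001111010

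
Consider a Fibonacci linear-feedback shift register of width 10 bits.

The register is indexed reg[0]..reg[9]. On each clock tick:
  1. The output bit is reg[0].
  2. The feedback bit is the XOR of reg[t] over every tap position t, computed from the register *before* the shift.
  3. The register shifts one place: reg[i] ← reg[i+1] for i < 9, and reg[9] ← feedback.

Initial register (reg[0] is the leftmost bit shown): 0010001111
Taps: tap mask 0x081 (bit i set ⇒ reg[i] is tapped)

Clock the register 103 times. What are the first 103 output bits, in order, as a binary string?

k : reg_k → out_k, fb_k
0: 0010001111 → 0, fb=1
1: 0100011111 → 0, fb=1
2: 1000111111 → 1, fb=0
3: 0001111110 → 0, fb=1
4: 0011111101 → 0, fb=1
5: 0111111011 → 0, fb=0
6: 1111110110 → 1, fb=0
7: 1111101100 → 1, fb=0
8: 1111011000 → 1, fb=1
9: 1110110001 → 1, fb=1
10: 1101100011 → 1, fb=1
11: 1011000111 → 1, fb=0
12: 0110001110 → 0, fb=1
13: 1100011101 → 1, fb=0
14: 1000111010 → 1, fb=1
15: 0001110101 → 0, fb=1
16: 0011101011 → 0, fb=0
17: 0111010110 → 0, fb=1
18: 1110101101 → 1, fb=0
19: 1101011010 → 1, fb=1
20: 1010110101 → 1, fb=0
21: 0101101010 → 0, fb=0
22: 1011010100 → 1, fb=0
23: 0110101000 → 0, fb=0
24: 1101010000 → 1, fb=1
25: 1010100001 → 1, fb=1
26: 0101000011 → 0, fb=0
27: 1010000110 → 1, fb=0
28: 0100001100 → 0, fb=1
29: 1000011001 → 1, fb=1
30: 0000110011 → 0, fb=0
31: 0001100110 → 0, fb=1
32: 0011001101 → 0, fb=1
33: 0110011011 → 0, fb=0
34: 1100110110 → 1, fb=0
35: 1001101100 → 1, fb=0
36: 0011011000 → 0, fb=0
37: 0110110000 → 0, fb=0
38: 1101100000 → 1, fb=1
39: 1011000001 → 1, fb=1
40: 0110000011 → 0, fb=0
41: 1100000110 → 1, fb=0
42: 1000001100 → 1, fb=0
43: 0000011000 → 0, fb=0
44: 0000110000 → 0, fb=0
45: 0001100000 → 0, fb=0
46: 0011000000 → 0, fb=0
47: 0110000000 → 0, fb=0
48: 1100000000 → 1, fb=1
49: 1000000001 → 1, fb=1
50: 0000000011 → 0, fb=0
51: 0000000110 → 0, fb=1
52: 0000001101 → 0, fb=1
53: 0000011011 → 0, fb=0
54: 0000110110 → 0, fb=1
55: 0001101101 → 0, fb=1
56: 0011011011 → 0, fb=0
57: 0110110110 → 0, fb=1
58: 1101101101 → 1, fb=0
59: 1011011010 → 1, fb=1
60: 0110110101 → 0, fb=1
61: 1101101011 → 1, fb=1
62: 1011010111 → 1, fb=0
63: 0110101110 → 0, fb=1
64: 1101011101 → 1, fb=0
65: 1010111010 → 1, fb=1
66: 0101110101 → 0, fb=1
67: 1011101011 → 1, fb=1
68: 0111010111 → 0, fb=1
69: 1110101111 → 1, fb=0
70: 1101011110 → 1, fb=0
71: 1010111100 → 1, fb=0
72: 0101111000 → 0, fb=0
73: 1011110000 → 1, fb=1
74: 0111100001 → 0, fb=0
75: 1111000010 → 1, fb=1
76: 1110000101 → 1, fb=0
77: 1100001010 → 1, fb=1
78: 1000010101 → 1, fb=0
79: 0000101010 → 0, fb=0
80: 0001010100 → 0, fb=1
81: 0010101001 → 0, fb=0
82: 0101010010 → 0, fb=0
83: 1010100100 → 1, fb=0
84: 0101001000 → 0, fb=0
85: 1010010000 → 1, fb=1
86: 0100100001 → 0, fb=0
87: 1001000010 → 1, fb=1
88: 0010000101 → 0, fb=1
89: 0100001011 → 0, fb=0
90: 1000010110 → 1, fb=0
91: 0000101100 → 0, fb=1
92: 0001011001 → 0, fb=0
93: 0010110010 → 0, fb=0
94: 0101100100 → 0, fb=1
95: 1011001001 → 1, fb=1
96: 0110010011 → 0, fb=0
97: 1100100110 → 1, fb=0
98: 1001001100 → 1, fb=0
99: 0010011000 → 0, fb=0
100: 0100110000 → 0, fb=0
101: 1001100000 → 1, fb=1
102: 0011000001 → 0, fb=0

0010001111110110001110101101010000110011011000001100000000110110110101110101111000010101001000010110010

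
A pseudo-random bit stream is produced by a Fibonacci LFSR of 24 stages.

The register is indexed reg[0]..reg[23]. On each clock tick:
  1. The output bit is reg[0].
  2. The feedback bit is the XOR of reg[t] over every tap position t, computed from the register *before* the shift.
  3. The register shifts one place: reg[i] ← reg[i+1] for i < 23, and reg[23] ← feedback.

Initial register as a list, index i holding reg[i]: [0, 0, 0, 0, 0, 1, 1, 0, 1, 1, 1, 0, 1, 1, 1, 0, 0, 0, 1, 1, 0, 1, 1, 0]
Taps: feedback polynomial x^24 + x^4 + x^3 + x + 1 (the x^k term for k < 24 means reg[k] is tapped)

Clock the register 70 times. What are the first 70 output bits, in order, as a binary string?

0000011011101110001101100101001010100000100011010100100011101101001010

tick  register→output (feedback)
  0  000001101110111000110110→0 (0)
  1  000011011101110001101100→0 (1)
  2  000110111011100011011001→0 (0)
  3  001101110111000110110010→0 (1)
  4  011011101110001101100101→0 (0)
  5  110111011100011011001010→1 (0)
  6  101110111000110110010100→1 (1)
  7  011101110001101100101001→0 (0)
  8  111011100011011001010010→1 (1)
  9  110111000110110010100101→1 (0)
 10  101110001101100101001010→1 (1)
 11  011100011011001010010101→0 (0)
 12  111000110110010100101010→1 (0)
 13  110001101100101001010100→1 (0)
 14  100011011001010010101000→1 (0)
 15  000110110010100101010000→0 (0)
 16  001101100101001010100000→0 (1)
 17  011011001010010101000001→0 (0)
 18  110110010100101010000010→1 (0)
 19  101100101001010100000100→1 (0)
 20  011001010010101000001000→0 (1)
 21  110010100101010000010001→1 (1)
 22  100101001010100000100011→1 (0)
 23  001010010101000001000110→0 (1)
 24  010100101010000010001101→0 (0)
 25  101001010100000100011010→1 (1)
 26  010010101000001000110101→0 (0)
 27  100101010000010001101010→1 (0)
 28  001010100000100011010100→0 (1)
 29  010101000001000110101001→0 (0)
 30  101010000010001101010010→1 (0)
 31  010100000100011010100100→0 (0)
 32  101000001000110101001000→1 (1)
 33  010000010001101010010001→0 (1)
 34  100000100011010100100011→1 (1)
 35  000001000110101001000111→0 (0)
 36  000010001101010010001110→0 (1)
 37  000100011010100100011101→0 (1)
 38  001000110101001000111011→0 (0)
 39  010001101010010001110110→0 (1)
 40  100011010100100011101101→1 (0)
 41  000110101001000111011010→0 (0)
 42  001101010010001110110100→0 (1)
 43  011010100100011101101001→0 (0)
 44  110101001000111011010010→1 (1)
 45  101010010001110110100101→1 (0)
 46  010100100011101101001010→0 (0)
 47  101001000111011010010100→1 (1)
 48  010010001110110100101001→0 (0)
 49  100100011101101001010010→1 (0)
 50  001000111011010010100100→0 (0)
 51  010001110110100101001000→0 (1)
 52  100011101101001010010001→1 (0)
 53  000111011010010100100010→0 (0)
 54  001110110100101001000100→0 (0)
 55  011101101001010010001000→0 (0)
 56  111011010010100100010000→1 (1)
 57  110110100101001000100001→1 (0)
 58  101101001010010001000010→1 (0)
 59  011010010100100010000100→0 (0)
 60  110100101001000100001000→1 (1)
 61  101001010010001000010001→1 (1)
 62  010010100100010000100011→0 (0)
 63  100101001000100001000110→1 (0)
 64  001010010001000010001100→0 (1)
 65  010100100010000100011001→0 (0)
 66  101001000100001000110010→1 (1)
 67  010010001000010001100101→0 (0)
 68  100100010000100011001010→1 (0)
 69  001000100001000110010100→0 (0)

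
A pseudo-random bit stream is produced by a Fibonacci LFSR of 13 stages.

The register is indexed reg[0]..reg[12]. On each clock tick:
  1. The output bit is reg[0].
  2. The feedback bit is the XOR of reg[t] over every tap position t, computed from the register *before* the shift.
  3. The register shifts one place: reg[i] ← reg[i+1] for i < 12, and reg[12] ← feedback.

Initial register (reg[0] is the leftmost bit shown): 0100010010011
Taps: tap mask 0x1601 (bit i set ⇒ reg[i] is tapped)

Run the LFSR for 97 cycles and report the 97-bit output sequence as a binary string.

0100010010011111110000001011110001110111101101000101110101101110100111100110101000011110010101011

step | reg (before) | out | fb
   0 | 0100010010011 | 0 | 1
   1 | 1000100100111 | 1 | 1
   2 | 0001001001111 | 0 | 1
   3 | 0010010011111 | 0 | 1
   4 | 0100100111111 | 0 | 1
   5 | 1001001111111 | 1 | 0
   6 | 0010011111110 | 0 | 0
   7 | 0100111111100 | 0 | 0
   8 | 1001111111000 | 1 | 0
   9 | 0011111110000 | 0 | 0
  10 | 0111111100000 | 0 | 0
  11 | 1111111000000 | 1 | 1
  12 | 1111110000001 | 1 | 0
  13 | 1111100000010 | 1 | 1
  14 | 1111000000101 | 1 | 1
  15 | 1110000001011 | 1 | 1
  16 | 1100000010111 | 1 | 1
  17 | 1000000101111 | 1 | 0
  18 | 0000001011110 | 0 | 0
  19 | 0000010111100 | 0 | 0
  20 | 0000101111000 | 0 | 1
  21 | 0001011110001 | 0 | 1
  22 | 0010111100011 | 0 | 1
  23 | 0101111000111 | 0 | 0
  24 | 1011110001110 | 1 | 1
  25 | 0111100011101 | 0 | 1
  26 | 1111000111011 | 1 | 1
  27 | 1110001110111 | 1 | 1
  28 | 1100011101111 | 1 | 0
  29 | 1000111011110 | 1 | 1
  30 | 0001110111101 | 0 | 1
  31 | 0011101111011 | 0 | 0
  32 | 0111011110110 | 0 | 1
  33 | 1110111101101 | 1 | 0
  34 | 1101111011010 | 1 | 0
  35 | 1011110110100 | 1 | 0
  36 | 0111101101000 | 0 | 1
  37 | 1111011010001 | 1 | 0
  38 | 1110110100010 | 1 | 1
  39 | 1101101000101 | 1 | 1
  40 | 1011010001011 | 1 | 1
  41 | 0110100010111 | 0 | 0
  42 | 1101000101110 | 1 | 1
  43 | 1010001011101 | 1 | 0
  44 | 0100010111010 | 0 | 1
  45 | 1000101110101 | 1 | 1
  46 | 0001011101011 | 0 | 0
  47 | 0010111010110 | 0 | 1
  48 | 0101110101101 | 0 | 1
  49 | 1011101011011 | 1 | 1
  50 | 0111010110111 | 0 | 0
  51 | 1110101101110 | 1 | 1
  52 | 1101011011101 | 1 | 0
  53 | 1010110111010 | 1 | 0
  54 | 0101101110100 | 0 | 1
  55 | 1011011101001 | 1 | 1
  56 | 0110111010011 | 0 | 1
  57 | 1101110100111 | 1 | 1
  58 | 1011101001111 | 1 | 0
  59 | 0111010011110 | 0 | 0
  60 | 1110100111100 | 1 | 1
  61 | 1101001111001 | 1 | 1
  62 | 1010011110011 | 1 | 0
  63 | 0100111100110 | 0 | 1
  64 | 1001111001101 | 1 | 0
  65 | 0011110011010 | 0 | 1
  66 | 0111100110101 | 0 | 0
  67 | 1111001101010 | 1 | 0
  68 | 1110011010100 | 1 | 0
  69 | 1100110101000 | 1 | 0
  70 | 1001101010000 | 1 | 1
  71 | 0011010100001 | 0 | 1
  72 | 0110101000011 | 0 | 1
  73 | 1101010000111 | 1 | 1
  74 | 1010100001111 | 1 | 0
  75 | 0101000011110 | 0 | 0
  76 | 1010000111100 | 1 | 1
  77 | 0100001111001 | 0 | 0
  78 | 1000011110010 | 1 | 1
  79 | 0000111100101 | 0 | 0
  80 | 0001111001010 | 0 | 1
  81 | 0011110010101 | 0 | 0
  82 | 0111100101010 | 0 | 1
  83 | 1111001010101 | 1 | 1
  84 | 1110010101011 | 1 | 1
  85 | 1100101010111 | 1 | 1
  86 | 1001010101111 | 1 | 0
  87 | 0010101011110 | 0 | 0
  88 | 0101010111100 | 0 | 0
  89 | 1010101111000 | 1 | 0
  90 | 0101011110000 | 0 | 0
  91 | 1010111100000 | 1 | 1
  92 | 0101111000001 | 0 | 1
  93 | 1011110000011 | 1 | 0
  94 | 0111100000110 | 0 | 1
  95 | 1111000001101 | 1 | 0
  96 | 1110000011010 | 1 | 0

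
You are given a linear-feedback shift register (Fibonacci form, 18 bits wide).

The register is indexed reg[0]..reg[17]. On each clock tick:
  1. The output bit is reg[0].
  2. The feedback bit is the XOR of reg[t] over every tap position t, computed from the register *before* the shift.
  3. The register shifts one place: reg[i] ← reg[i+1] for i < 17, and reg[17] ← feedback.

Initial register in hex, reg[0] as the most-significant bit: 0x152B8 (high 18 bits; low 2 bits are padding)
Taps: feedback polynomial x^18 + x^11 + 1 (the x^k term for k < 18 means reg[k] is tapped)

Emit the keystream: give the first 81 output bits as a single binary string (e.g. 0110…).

000101010010101110010010011011100011100011101010010110101000111110001001101100001

k : reg_k → out_k, fb_k
0: 000101010010101110 → 0, fb=0
1: 001010100101011100 → 0, fb=1
2: 010101001010111001 → 0, fb=0
3: 101010010101110010 → 1, fb=0
4: 010100101011100100 → 0, fb=1
5: 101001010111001001 → 1, fb=0
6: 010010101110010010 → 0, fb=0
7: 100101011100100100 → 1, fb=1
8: 001010111001001001 → 0, fb=1
9: 010101110010010011 → 0, fb=0
10: 101011100100100110 → 1, fb=1
11: 010111001001001101 → 0, fb=1
12: 101110010010011011 → 1, fb=1
13: 011100100100110111 → 0, fb=0
14: 111001001001101110 → 1, fb=0
15: 110010010011011100 → 1, fb=0
16: 100100100110111000 → 1, fb=1
17: 001001001101110001 → 0, fb=1
18: 010010011011100011 → 0, fb=1
19: 100100110111000111 → 1, fb=0
20: 001001101110001110 → 0, fb=0
21: 010011011100011100 → 0, fb=0
22: 100110111000111000 → 1, fb=1
23: 001101110001110001 → 0, fb=1
24: 011011100011100011 → 0, fb=1
25: 110111000111000111 → 1, fb=0
26: 101110001110001110 → 1, fb=1
27: 011100011100011101 → 0, fb=0
28: 111000111000111010 → 1, fb=1
29: 110001110001110101 → 1, fb=0
30: 100011100011101010 → 1, fb=0
31: 000111000111010100 → 0, fb=1
32: 001110001110101001 → 0, fb=0
33: 011100011101010010 → 0, fb=1
34: 111000111010100101 → 1, fb=1
35: 110001110101001011 → 1, fb=0
36: 100011101010010110 → 1, fb=1
37: 000111010100101101 → 0, fb=0
38: 001110101001011010 → 0, fb=1
39: 011101010010110101 → 0, fb=0
40: 111010100101101010 → 1, fb=0
41: 110101001011010100 → 1, fb=0
42: 101010010110101000 → 1, fb=1
43: 010100101101010001 → 0, fb=1
44: 101001011010100011 → 1, fb=1
45: 010010110101000111 → 0, fb=1
46: 100101101010001111 → 1, fb=1
47: 001011010100011111 → 0, fb=0
48: 010110101000111110 → 0, fb=0
49: 101101010001111100 → 1, fb=0
50: 011010100011111000 → 0, fb=1
51: 110101000111110001 → 1, fb=0
52: 101010001111100010 → 1, fb=0
53: 010100011111000100 → 0, fb=1
54: 101000111110001001 → 1, fb=1
55: 010001111100010011 → 0, fb=0
56: 100011111000100110 → 1, fb=1
57: 000111110001001101 → 0, fb=1
58: 001111100010011011 → 0, fb=0
59: 011111000100110110 → 0, fb=0
60: 111110001001101100 → 1, fb=0
61: 111100010011011000 → 1, fb=0
62: 111000100110110000 → 1, fb=1
63: 110001001101100001 → 1, fb=0
64: 100010011011000010 → 1, fb=0
65: 000100110110000100 → 0, fb=0
66: 001001101100001000 → 0, fb=0
67: 010011011000010000 → 0, fb=0
68: 100110110000100000 → 1, fb=1
69: 001101100001000001 → 0, fb=1
70: 011011000010000011 → 0, fb=0
71: 110110000100000110 → 1, fb=1
72: 101100001000001101 → 1, fb=1
73: 011000010000011011 → 0, fb=0
74: 110000100000110110 → 1, fb=1
75: 100001000001101101 → 1, fb=0
76: 000010000011011010 → 0, fb=1
77: 000100000110110101 → 0, fb=0
78: 001000001101101010 → 0, fb=1
79: 010000011011010101 → 0, fb=1
80: 100000110110101011 → 1, fb=1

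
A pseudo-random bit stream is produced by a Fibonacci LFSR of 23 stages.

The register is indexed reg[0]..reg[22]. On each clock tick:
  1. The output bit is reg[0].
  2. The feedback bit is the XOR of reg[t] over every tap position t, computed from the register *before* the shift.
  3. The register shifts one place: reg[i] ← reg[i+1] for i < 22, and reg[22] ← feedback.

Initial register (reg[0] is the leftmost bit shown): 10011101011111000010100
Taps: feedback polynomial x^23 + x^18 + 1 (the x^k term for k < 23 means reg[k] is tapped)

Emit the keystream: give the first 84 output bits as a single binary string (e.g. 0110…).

100111010111110000101000011110010011000111011110000000100111000000111101111010111011

k : reg_k → out_k, fb_k
0: 10011101011111000010100 → 1, fb=0
1: 00111010111110000101000 → 0, fb=0
2: 01110101111100001010000 → 0, fb=1
3: 11101011111000010100001 → 1, fb=1
4: 11010111110000101000011 → 1, fb=1
5: 10101111100001010000111 → 1, fb=1
6: 01011111000010100001111 → 0, fb=0
7: 10111110000101000011110 → 1, fb=0
8: 01111100001010000111100 → 0, fb=1
9: 11111000010100001111001 → 1, fb=0
10: 11110000101000011110010 → 1, fb=0
11: 11100001010000111100100 → 1, fb=1
12: 11000010100001111001001 → 1, fb=1
13: 10000101000011110010011 → 1, fb=0
14: 00001010000111100100110 → 0, fb=0
15: 00010100001111001001100 → 0, fb=0
16: 00101000011110010011000 → 0, fb=1
17: 01010000111100100110001 → 0, fb=1
18: 10100001111001001100011 → 1, fb=1
19: 01000011110010011000111 → 0, fb=0
20: 10000111100100110001110 → 1, fb=1
21: 00001111001001100011101 → 0, fb=1
22: 00011110010011000111011 → 0, fb=1
23: 00111100100110001110111 → 0, fb=1
24: 01111001001100011101111 → 0, fb=0
25: 11110010011000111011110 → 1, fb=0
26: 11100100110001110111100 → 1, fb=0
27: 11001001100011101111000 → 1, fb=0
28: 10010011000111011110000 → 1, fb=0
29: 00100110001110111100000 → 0, fb=0
30: 01001100011101111000000 → 0, fb=0
31: 10011000111011110000000 → 1, fb=1
32: 00110001110111100000001 → 0, fb=0
33: 01100011101111000000010 → 0, fb=0
34: 11000111011110000000100 → 1, fb=1
35: 10001110111100000001001 → 1, fb=1
36: 00011101111000000010011 → 0, fb=1
37: 00111011110000000100111 → 0, fb=0
38: 01110111100000001001110 → 0, fb=0
39: 11101111000000010011100 → 1, fb=0
40: 11011110000000100111000 → 1, fb=0
41: 10111100000001001110000 → 1, fb=0
42: 01111000000010011100000 → 0, fb=0
43: 11110000000100111000000 → 1, fb=1
44: 11100000001001110000001 → 1, fb=1
45: 11000000010011100000011 → 1, fb=1
46: 10000000100111000000111 → 1, fb=1
47: 00000001001110000001111 → 0, fb=0
48: 00000010011100000011110 → 0, fb=1
49: 00000100111000000111101 → 0, fb=1
50: 00001001110000001111011 → 0, fb=1
51: 00010011100000011110111 → 0, fb=1
52: 00100111000000111101111 → 0, fb=0
53: 01001110000001111011110 → 0, fb=1
54: 10011100000011110111101 → 1, fb=0
55: 00111000000111101111010 → 0, fb=1
56: 01110000001111011110101 → 0, fb=1
57: 11100000011110111101011 → 1, fb=1
58: 11000000111101111010111 → 1, fb=0
59: 10000001111011110101110 → 1, fb=1
60: 00000011110111101011101 → 0, fb=1
61: 00000111101111010111011 → 0, fb=1
62: 00001111011110101110111 → 0, fb=1
63: 00011110111101011101111 → 0, fb=0
64: 00111101111010111011110 → 0, fb=1
65: 01111011110101110111101 → 0, fb=1
66: 11110111101011101111011 → 1, fb=0
67: 11101111010111011110110 → 1, fb=0
68: 11011110101110111101100 → 1, fb=1
69: 10111101011101111011001 → 1, fb=0
70: 01111010111011110110010 → 0, fb=1
71: 11110101110111101100101 → 1, fb=1
72: 11101011101111011001011 → 1, fb=1
73: 11010111011110110010111 → 1, fb=0
74: 10101110111101100101110 → 1, fb=1
75: 01011101111011001011101 → 0, fb=1
76: 10111011110110010111011 → 1, fb=0
77: 01110111101100101110110 → 0, fb=1
78: 11101111011001011101101 → 1, fb=1
79: 11011110110010111011011 → 1, fb=0
80: 10111101100101110110110 → 1, fb=0
81: 01111011001011101101100 → 0, fb=0
82: 11110110010111011011000 → 1, fb=0
83: 11101100101110110110000 → 1, fb=0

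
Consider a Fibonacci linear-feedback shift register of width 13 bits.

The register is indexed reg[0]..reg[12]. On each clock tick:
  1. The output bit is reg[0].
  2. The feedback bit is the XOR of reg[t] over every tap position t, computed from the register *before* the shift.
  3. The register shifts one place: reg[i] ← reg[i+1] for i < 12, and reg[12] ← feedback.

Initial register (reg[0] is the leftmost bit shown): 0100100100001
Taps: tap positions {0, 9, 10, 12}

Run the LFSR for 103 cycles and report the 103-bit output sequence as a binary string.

k : reg_k → out_k, fb_k
0: 0100100100001 → 0, fb=1
1: 1001001000011 → 1, fb=0
2: 0010010000110 → 0, fb=1
3: 0100100001101 → 0, fb=1
4: 1001000011011 → 1, fb=1
5: 0010000110111 → 0, fb=0
6: 0100001101110 → 0, fb=0
7: 1000011011100 → 1, fb=1
8: 0000110111001 → 0, fb=0
9: 0001101110010 → 0, fb=0
10: 0011011100100 → 0, fb=1
11: 0110111001001 → 0, fb=0
12: 1101110010010 → 1, fb=1
13: 1011100100101 → 1, fb=1
14: 0111001001011 → 0, fb=0
15: 1110010010110 → 1, fb=0
16: 1100100101100 → 1, fb=1
17: 1001001011001 → 1, fb=1
18: 0010010110011 → 0, fb=1
19: 0100101100111 → 0, fb=0
20: 1001011001110 → 1, fb=1
21: 0010110011101 → 0, fb=1
22: 0101100111011 → 0, fb=0
23: 1011001110110 → 1, fb=0
24: 0110011101100 → 0, fb=0
25: 1100111011000 → 1, fb=0
26: 1001110110000 → 1, fb=1
27: 0011101100001 → 0, fb=1
28: 0111011000011 → 0, fb=1
29: 1110110000111 → 1, fb=1
30: 1101100001111 → 1, fb=0
31: 1011000011110 → 1, fb=1
32: 0110000111101 → 0, fb=1
33: 1100001111011 → 1, fb=1
34: 1000011110111 → 1, fb=1
35: 0000111101111 → 0, fb=1
36: 0001111011111 → 0, fb=1
37: 0011110111111 → 0, fb=1
38: 0111101111111 → 0, fb=1
39: 1111011111111 → 1, fb=0
40: 1110111111110 → 1, fb=1
41: 1101111111101 → 1, fb=0
42: 1011111111010 → 1, fb=0
43: 0111111110100 → 0, fb=1
44: 1111111101001 → 1, fb=1
45: 1111111010011 → 1, fb=0
46: 1111110100110 → 1, fb=0
47: 1111101001100 → 1, fb=1
48: 1111010011001 → 1, fb=1
49: 1110100110011 → 1, fb=0
50: 1101001100110 → 1, fb=0
51: 1010011001100 → 1, fb=1
52: 0100110011001 → 0, fb=0
53: 1001100110010 → 1, fb=1
54: 0011001100101 → 0, fb=0
55: 0110011001010 → 0, fb=1
56: 1100110010101 → 1, fb=1
57: 1001100101011 → 1, fb=1
58: 0011001010111 → 0, fb=0
59: 0110010101110 → 0, fb=0
60: 1100101011100 → 1, fb=1
61: 1001010111001 → 1, fb=1
62: 0010101110011 → 0, fb=1
63: 0101011100111 → 0, fb=0
64: 1010111001110 → 1, fb=1
65: 0101110011101 → 0, fb=1
66: 1011100111011 → 1, fb=1
67: 0111001110111 → 0, fb=0
68: 1110011101110 → 1, fb=1
69: 1100111011101 → 1, fb=0
70: 1001110111010 → 1, fb=0
71: 0011101110100 → 0, fb=1
72: 0111011101001 → 0, fb=0
73: 1110111010010 → 1, fb=1
74: 1101110100101 → 1, fb=1
75: 1011101001011 → 1, fb=1
76: 0111010010111 → 0, fb=0
77: 1110100101110 → 1, fb=1
78: 1101001011101 → 1, fb=0
79: 1010010111010 → 1, fb=0
80: 0100101110100 → 0, fb=1
81: 1001011101001 → 1, fb=1
82: 0010111010011 → 0, fb=1
83: 0101110100111 → 0, fb=0
84: 1011101001110 → 1, fb=1
85: 0111010011101 → 0, fb=1
86: 1110100111011 → 1, fb=1
87: 1101001110111 → 1, fb=1
88: 1010011101111 → 1, fb=0
89: 0100111011110 → 0, fb=0
90: 1001110111100 → 1, fb=1
91: 0011101111001 → 0, fb=0
92: 0111011110010 → 0, fb=0
93: 1110111100100 → 1, fb=0
94: 1101111001000 → 1, fb=0
95: 1011110010000 → 1, fb=1
96: 0111100100001 → 0, fb=1
97: 1111001000011 → 1, fb=0
98: 1110010000110 → 1, fb=0
99: 1100100001100 → 1, fb=1
100: 1001000011001 → 1, fb=1
101: 0010000110011 → 0, fb=1
102: 0100001100111 → 0, fb=0

0100100100001101110010010110011101100001111011111111010011001100101011100111011101001011101001110111100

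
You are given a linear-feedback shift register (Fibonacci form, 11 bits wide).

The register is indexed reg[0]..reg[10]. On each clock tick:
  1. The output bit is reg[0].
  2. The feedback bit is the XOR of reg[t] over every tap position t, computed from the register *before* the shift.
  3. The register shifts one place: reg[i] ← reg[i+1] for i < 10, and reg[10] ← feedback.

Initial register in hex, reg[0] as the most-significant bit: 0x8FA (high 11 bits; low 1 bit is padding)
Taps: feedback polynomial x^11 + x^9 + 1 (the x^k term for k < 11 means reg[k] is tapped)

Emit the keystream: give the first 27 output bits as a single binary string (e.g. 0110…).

step | reg (before) | out | fb
   0 | 10001111101 | 1 | 1
   1 | 00011111011 | 0 | 1
   2 | 00111110111 | 0 | 1
   3 | 01111101111 | 0 | 1
   4 | 11111011111 | 1 | 0
   5 | 11110111110 | 1 | 0
   6 | 11101111100 | 1 | 1
   7 | 11011111001 | 1 | 1
   8 | 10111110011 | 1 | 0
   9 | 01111100110 | 0 | 1
  10 | 11111001101 | 1 | 1
  11 | 11110011011 | 1 | 0
  12 | 11100110110 | 1 | 0
  13 | 11001101100 | 1 | 1
  14 | 10011011001 | 1 | 1
  15 | 00110110011 | 0 | 1
  16 | 01101100111 | 0 | 1
  17 | 11011001111 | 1 | 0
  18 | 10110011110 | 1 | 0
  19 | 01100111100 | 0 | 0
  20 | 11001111000 | 1 | 1
  21 | 10011110001 | 1 | 1
  22 | 00111100011 | 0 | 1
  23 | 01111000111 | 0 | 1
  24 | 11110001111 | 1 | 0
  25 | 11100011110 | 1 | 0
  26 | 11000111100 | 1 | 1

100011111011111001101100111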